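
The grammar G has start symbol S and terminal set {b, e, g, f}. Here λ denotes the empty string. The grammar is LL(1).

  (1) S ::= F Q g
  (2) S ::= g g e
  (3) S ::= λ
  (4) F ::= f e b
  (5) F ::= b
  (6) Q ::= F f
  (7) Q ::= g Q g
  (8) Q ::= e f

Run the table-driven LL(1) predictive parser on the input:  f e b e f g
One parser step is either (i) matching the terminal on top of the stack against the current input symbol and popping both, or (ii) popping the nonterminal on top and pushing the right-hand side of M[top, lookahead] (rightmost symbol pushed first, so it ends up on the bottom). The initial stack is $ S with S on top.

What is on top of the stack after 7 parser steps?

f

     Stack        Input          Action
  1  $ S          f e b e f g $  expand S ::= F Q g
  2  $ g Q F      f e b e f g $  expand F ::= f e b
  3  $ g Q b e f  f e b e f g $  match f
  4  $ g Q b e    e b e f g $    match e
  5  $ g Q b      b e f g $      match b
  6  $ g Q        e f g $        expand Q ::= e f
  7  $ g f e      e f g $        match e
Stack after step 7: $ g f (top = f).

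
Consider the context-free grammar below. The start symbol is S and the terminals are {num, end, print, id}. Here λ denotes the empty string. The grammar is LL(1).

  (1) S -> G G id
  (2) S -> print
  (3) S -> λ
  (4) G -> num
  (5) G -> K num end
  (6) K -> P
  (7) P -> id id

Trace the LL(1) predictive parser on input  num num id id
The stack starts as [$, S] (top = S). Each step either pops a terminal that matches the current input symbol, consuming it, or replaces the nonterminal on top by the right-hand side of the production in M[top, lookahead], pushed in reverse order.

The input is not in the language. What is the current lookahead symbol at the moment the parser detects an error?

id

     Stack       Input            Action
  1  $ S         num num id id $  expand S -> G G id
  2  $ id G G    num num id id $  expand G -> num
  3  $ id G num  num num id id $  match num
  4  $ id G      num id id $      expand G -> num
  5  $ id num    num id id $      match num
  6  $ id        id id $          match id
  7  $           id $             error: stack empty but input remains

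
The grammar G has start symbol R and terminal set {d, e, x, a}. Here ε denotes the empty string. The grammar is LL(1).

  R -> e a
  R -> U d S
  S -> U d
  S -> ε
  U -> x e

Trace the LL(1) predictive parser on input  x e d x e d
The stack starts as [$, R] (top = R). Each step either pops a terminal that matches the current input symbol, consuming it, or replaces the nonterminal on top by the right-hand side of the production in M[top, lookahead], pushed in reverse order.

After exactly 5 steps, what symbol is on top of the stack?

     Stack      Input          Action
  1  $ R        x e d x e d $  expand R -> U d S
  2  $ S d U    x e d x e d $  expand U -> x e
  3  $ S d e x  x e d x e d $  match x
  4  $ S d e    e d x e d $    match e
  5  $ S d      d x e d $      match d
Stack after step 5: $ S (top = S).

S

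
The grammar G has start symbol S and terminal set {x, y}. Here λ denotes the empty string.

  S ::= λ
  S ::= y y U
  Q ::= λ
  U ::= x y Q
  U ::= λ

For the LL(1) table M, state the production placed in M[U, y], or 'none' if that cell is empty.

none

FIRST(S): from S::=λ we get {λ}; from S::=y y U we get {y}. So FIRST(S) = {λ, y}.
FIRST(Q): from Q::=λ we get {λ}. So FIRST(Q) = {λ}.
FIRST(U): from U::=x y Q we get {x}; from U::=λ we get {λ}. So FIRST(U) = {λ, x}.
FOLLOW(S) includes $ since S is the start symbol.
FOLLOW(S): S appears on no right-hand side. Thus FOLLOW(S) = {$}.
FOLLOW(U): in S::=y y U, the suffix after U is empty, so FOLLOW(U) ⊇ FOLLOW(S) = {$}. Thus FOLLOW(U) = {$}.
For U ::= x y Q: FIRST(x y Q) = {x}, so it goes in M[U, t] for t ∈ {x}.
For U ::= λ: FIRST(λ) = {λ}, so it goes in M[U, t] for t ∈ {}; since λ ∈ FIRST, also for every t ∈ FOLLOW(U) = {$}.
None of these place a production in M[U, y].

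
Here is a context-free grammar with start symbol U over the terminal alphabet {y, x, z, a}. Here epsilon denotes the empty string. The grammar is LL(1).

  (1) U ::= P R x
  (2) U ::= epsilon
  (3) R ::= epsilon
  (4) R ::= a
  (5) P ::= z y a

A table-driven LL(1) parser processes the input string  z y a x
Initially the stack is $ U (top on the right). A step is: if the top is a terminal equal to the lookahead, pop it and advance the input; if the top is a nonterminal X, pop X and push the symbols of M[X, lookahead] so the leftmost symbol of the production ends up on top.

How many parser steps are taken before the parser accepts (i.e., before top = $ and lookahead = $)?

7

     Stack        Input      Action
  1  $ U          z y a x $  expand U ::= P R x
  2  $ x R P      z y a x $  expand P ::= z y a
  3  $ x R a y z  z y a x $  match z
  4  $ x R a y    y a x $    match y
  5  $ x R a      a x $      match a
  6  $ x R        x $        expand R ::= epsilon
  7  $ x          x $        match x
Accept reached after 7 steps.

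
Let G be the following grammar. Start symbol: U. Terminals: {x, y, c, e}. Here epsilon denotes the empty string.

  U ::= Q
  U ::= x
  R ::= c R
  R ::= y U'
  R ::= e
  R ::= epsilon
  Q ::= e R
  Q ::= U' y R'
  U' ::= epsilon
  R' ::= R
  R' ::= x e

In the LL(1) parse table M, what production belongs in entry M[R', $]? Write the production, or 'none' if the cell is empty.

R' ::= R

FIRST(R): from R::=c R we get {c}; from R::=y U' we get {y}; from R::=e we get {e}; from R::=epsilon we get {epsilon}. So FIRST(R) = {epsilon, c, e, y}.
FIRST(U'): from U'::=epsilon we get {epsilon}. So FIRST(U') = {epsilon}.
FIRST(Q): from Q::=e R we get {e}; from Q::=U' y R' we get {y}. So FIRST(Q) = {e, y}.
FIRST(R'): from R'::=R we get {epsilon, c, e, y}; from R'::=x e we get {x}. So FIRST(R') = {epsilon, c, e, x, y}.
FIRST(U): from U::=Q we get {e, y}; from U::=x we get {x}. So FIRST(U) = {e, x, y}.
FOLLOW(U) includes $ since U is the start symbol.
FOLLOW(Q): in U::=Q, the suffix after Q is empty, so FOLLOW(Q) ⊇ FOLLOW(U) = {$}. Thus FOLLOW(Q) = {$}.
FOLLOW(R'): in Q::=U' y R', the suffix after R' is empty, so FOLLOW(R') ⊇ FOLLOW(Q) = {$}. Thus FOLLOW(R') = {$}.
For R' ::= R: FIRST(R) = {epsilon, c, e, y}, so it goes in M[R', t] for t ∈ {c, e, y}; since epsilon ∈ FIRST, also for every t ∈ FOLLOW(R') = {$}.
For R' ::= x e: FIRST(x e) = {x}, so it goes in M[R', t] for t ∈ {x}.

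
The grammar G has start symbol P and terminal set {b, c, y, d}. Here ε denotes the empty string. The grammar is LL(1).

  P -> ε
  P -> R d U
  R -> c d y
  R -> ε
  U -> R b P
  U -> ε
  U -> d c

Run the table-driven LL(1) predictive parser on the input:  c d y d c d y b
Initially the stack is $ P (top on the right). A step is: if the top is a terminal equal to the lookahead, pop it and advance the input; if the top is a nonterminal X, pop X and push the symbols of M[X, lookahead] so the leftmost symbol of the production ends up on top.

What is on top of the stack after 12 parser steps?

P

      Stack        Input              Action
   1  $ P          c d y d c d y b $  expand P -> R d U
   2  $ U d R      c d y d c d y b $  expand R -> c d y
   3  $ U d y d c  c d y d c d y b $  match c
   4  $ U d y d    d y d c d y b $    match d
   5  $ U d y      y d c d y b $      match y
   6  $ U d        d c d y b $        match d
   7  $ U          c d y b $          expand U -> R b P
   8  $ P b R      c d y b $          expand R -> c d y
   9  $ P b y d c  c d y b $          match c
  10  $ P b y d    d y b $            match d
  11  $ P b y      y b $              match y
  12  $ P b        b $                match b
Stack after step 12: $ P (top = P).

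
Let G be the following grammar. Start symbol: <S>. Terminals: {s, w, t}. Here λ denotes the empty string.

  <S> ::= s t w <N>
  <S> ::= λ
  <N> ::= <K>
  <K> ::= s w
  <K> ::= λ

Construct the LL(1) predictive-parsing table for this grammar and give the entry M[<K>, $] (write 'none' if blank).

FIRST(<S>): from <S>::=s t w <N> we get {s}; from <S>::=λ we get {λ}. So FIRST(<S>) = {λ, s}.
FIRST(<K>): from <K>::=s w we get {s}; from <K>::=λ we get {λ}. So FIRST(<K>) = {λ, s}.
FIRST(<N>): from <N>::=<K> we get {λ, s}. So FIRST(<N>) = {λ, s}.
FOLLOW(<S>) includes $ since <S> is the start symbol.
FOLLOW(<N>): in <S>::=s t w <N>, the suffix after <N> is empty, so FOLLOW(<N>) ⊇ FOLLOW(<S>) = {$}. Thus FOLLOW(<N>) = {$}.
FOLLOW(<K>): in <N>::=<K>, the suffix after <K> is empty, so FOLLOW(<K>) ⊇ FOLLOW(<N>) = {$}. Thus FOLLOW(<K>) = {$}.
For <K> ::= s w: FIRST(s w) = {s}, so it goes in M[<K>, t] for t ∈ {s}.
For <K> ::= λ: FIRST(λ) = {λ}, so it goes in M[<K>, t] for t ∈ {}; since λ ∈ FIRST, also for every t ∈ FOLLOW(<K>) = {$}.

<K> ::= λ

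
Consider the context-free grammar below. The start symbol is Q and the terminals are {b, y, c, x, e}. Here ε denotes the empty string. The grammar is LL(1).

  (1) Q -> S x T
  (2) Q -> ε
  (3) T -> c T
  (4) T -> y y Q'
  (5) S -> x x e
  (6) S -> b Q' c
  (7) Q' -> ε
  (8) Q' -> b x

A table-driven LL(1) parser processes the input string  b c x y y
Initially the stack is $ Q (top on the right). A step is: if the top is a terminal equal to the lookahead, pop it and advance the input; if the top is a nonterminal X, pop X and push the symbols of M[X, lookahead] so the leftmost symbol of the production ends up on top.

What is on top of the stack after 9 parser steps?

Q'

step 1: stack=$ Q  input=b c x y y $  — expand Q -> S x T
step 2: stack=$ T x S  input=b c x y y $  — expand S -> b Q' c
step 3: stack=$ T x c Q' b  input=b c x y y $  — match b
step 4: stack=$ T x c Q'  input=c x y y $  — expand Q' -> ε
step 5: stack=$ T x c  input=c x y y $  — match c
step 6: stack=$ T x  input=x y y $  — match x
step 7: stack=$ T  input=y y $  — expand T -> y y Q'
step 8: stack=$ Q' y y  input=y y $  — match y
step 9: stack=$ Q' y  input=y $  — match y
Stack after step 9: $ Q' (top = Q').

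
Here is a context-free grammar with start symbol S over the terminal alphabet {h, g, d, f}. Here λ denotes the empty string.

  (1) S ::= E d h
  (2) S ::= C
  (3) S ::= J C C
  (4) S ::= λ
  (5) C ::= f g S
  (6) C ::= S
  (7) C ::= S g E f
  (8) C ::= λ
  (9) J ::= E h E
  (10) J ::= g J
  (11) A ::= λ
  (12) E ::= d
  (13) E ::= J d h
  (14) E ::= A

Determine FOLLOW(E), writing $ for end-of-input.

{$, d, f, g, h}

FIRST(A) = {λ}
FIRST(S) = {λ, d, f, g, h}  (via E d h, C, J C C)
FIRST(C) = {λ, d, f, g, h}  (via S, S g E f)
FIRST(J) = {d, g, h}  (via E h E)
FIRST(E) = {λ, d, g, h}  (via J d h, A)
FOLLOW(S) includes $ since S is the start symbol.
FOLLOW(S): in C::=f g S, the suffix after S is empty, so FOLLOW(S) ⊇ FOLLOW(C) = {$, d, f, g, h}; in C::=S, the suffix after S is empty, so FOLLOW(S) ⊇ FOLLOW(C) = {$, d, f, g, h}; in C::=S g E f, S is followed by g E f with FIRST {g}. Thus FOLLOW(S) = {$, d, f, g, h}.
FOLLOW(C): in S::=C, the suffix after C is empty, so FOLLOW(C) ⊇ FOLLOW(S) = {$, d, f, g, h}; in S::=J C C (occurrence 1), C is followed by C with FIRST {λ, d, f, g, h}; in S::=J C C (occurrence 1), the suffix after C is nullable, so FOLLOW(C) ⊇ FOLLOW(S) = {$, d, f, g, h}; in S::=J C C (occurrence 2), the suffix after C is empty, so FOLLOW(C) ⊇ FOLLOW(S) = {$, d, f, g, h}. Thus FOLLOW(C) = {$, d, f, g, h}.
FOLLOW(J): in S::=J C C, J is followed by C C with FIRST {λ, d, f, g, h}; in S::=J C C, the suffix after J is nullable, so FOLLOW(J) ⊇ FOLLOW(S) = {$, d, f, g, h}; in J::=g J, the suffix after J is empty (adds nothing new); in E::=J d h, J is followed by d h with FIRST {d}. Thus FOLLOW(J) = {$, d, f, g, h}.
FOLLOW(E): in S::=E d h, E is followed by d h with FIRST {d}; in C::=S g E f, E is followed by f with FIRST {f}; in J::=E h E (occurrence 1), E is followed by h E with FIRST {h}; in J::=E h E (occurrence 2), the suffix after E is empty, so FOLLOW(E) ⊇ FOLLOW(J) = {$, d, f, g, h}. Thus FOLLOW(E) = {$, d, f, g, h}.
FOLLOW(A): in E::=A, the suffix after A is empty, so FOLLOW(A) ⊇ FOLLOW(E) = {$, d, f, g, h}. Thus FOLLOW(A) = {$, d, f, g, h}.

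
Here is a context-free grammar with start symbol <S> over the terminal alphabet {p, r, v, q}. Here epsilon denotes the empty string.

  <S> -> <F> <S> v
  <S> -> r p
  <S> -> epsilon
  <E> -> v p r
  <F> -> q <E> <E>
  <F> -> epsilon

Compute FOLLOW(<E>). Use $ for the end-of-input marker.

FIRST(<E>): from <E>->v p r we get {v}. So FIRST(<E>) = {v}.
FIRST(<F>): from <F>->q <E> <E> we get {q}; from <F>->epsilon we get {epsilon}. So FIRST(<F>) = {epsilon, q}.
FIRST(<S>): from <S>-><F> <S> v we get {q, r, v}; from <S>->r p we get {r}; from <S>->epsilon we get {epsilon}. So FIRST(<S>) = {epsilon, q, r, v}.
FOLLOW(<S>) includes $ since <S> is the start symbol.
FOLLOW(<S>): in <S>-><F> <S> v, <S> is followed by v with FIRST {v}. Thus FOLLOW(<S>) = {$, v}.
FOLLOW(<F>): in <S>-><F> <S> v, <F> is followed by <S> v with FIRST {q, r, v}. Thus FOLLOW(<F>) = {q, r, v}.
FOLLOW(<E>): in <F>->q <E> <E> (occurrence 1), <E> is followed by <E> with FIRST {v}; in <F>->q <E> <E> (occurrence 2), the suffix after <E> is empty, so FOLLOW(<E>) ⊇ FOLLOW(<F>) = {q, r, v}. Thus FOLLOW(<E>) = {q, r, v}.

{q, r, v}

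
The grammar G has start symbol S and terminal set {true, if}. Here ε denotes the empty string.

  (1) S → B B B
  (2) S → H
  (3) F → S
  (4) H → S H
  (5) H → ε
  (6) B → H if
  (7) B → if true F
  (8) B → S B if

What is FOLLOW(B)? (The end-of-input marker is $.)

FIRST(S): from S→B B B we get {if}; from S→H we get {ε, if}. So FIRST(S) = {ε, if}.
FIRST(F): from F→S we get {ε, if}. So FIRST(F) = {ε, if}.
FIRST(H): from H→S H we get {ε, if}; from H→ε we get {ε}. So FIRST(H) = {ε, if}.
FIRST(B): from B→H if we get {if}; from B→if true F we get {if}; from B→S B if we get {if}. So FIRST(B) = {if}.
FOLLOW(S) includes $ since S is the start symbol.
FOLLOW(S): in F→S, the suffix after S is empty, so FOLLOW(S) ⊇ FOLLOW(F) = {$, if}; in H→S H, S is followed by H with FIRST {ε, if}; in H→S H, the suffix after S is nullable, so FOLLOW(S) ⊇ FOLLOW(H) = {$, if}; in B→S B if, S is followed by B if with FIRST {if}. Thus FOLLOW(S) = {$, if}.
FOLLOW(H): in S→H, the suffix after H is empty, so FOLLOW(H) ⊇ FOLLOW(S) = {$, if}; in H→S H, the suffix after H is empty (adds nothing new); in B→H if, H is followed by if with FIRST {if}. Thus FOLLOW(H) = {$, if}.
FOLLOW(B): in S→B B B (occurrence 1), B is followed by B B with FIRST {if}; in S→B B B (occurrence 2), B is followed by B with FIRST {if}; in S→B B B (occurrence 3), the suffix after B is empty, so FOLLOW(B) ⊇ FOLLOW(S) = {$, if}; in B→S B if, B is followed by if with FIRST {if}. Thus FOLLOW(B) = {$, if}.
FOLLOW(F): in B→if true F, the suffix after F is empty, so FOLLOW(F) ⊇ FOLLOW(B) = {$, if}. Thus FOLLOW(F) = {$, if}.

{$, if}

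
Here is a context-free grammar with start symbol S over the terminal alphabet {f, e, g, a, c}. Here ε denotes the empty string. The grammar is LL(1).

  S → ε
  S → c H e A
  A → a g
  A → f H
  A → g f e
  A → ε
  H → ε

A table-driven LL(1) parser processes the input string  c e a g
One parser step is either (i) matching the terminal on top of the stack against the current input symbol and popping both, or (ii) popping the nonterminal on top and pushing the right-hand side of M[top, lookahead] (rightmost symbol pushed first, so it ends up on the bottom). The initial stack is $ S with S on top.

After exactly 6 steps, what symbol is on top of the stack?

g

     Stack      Input      Action
  1  $ S        c e a g $  expand S → c H e A
  2  $ A e H c  c e a g $  match c
  3  $ A e H    e a g $    expand H → ε
  4  $ A e      e a g $    match e
  5  $ A        a g $      expand A → a g
  6  $ g a      a g $      match a
Stack after step 6: $ g (top = g).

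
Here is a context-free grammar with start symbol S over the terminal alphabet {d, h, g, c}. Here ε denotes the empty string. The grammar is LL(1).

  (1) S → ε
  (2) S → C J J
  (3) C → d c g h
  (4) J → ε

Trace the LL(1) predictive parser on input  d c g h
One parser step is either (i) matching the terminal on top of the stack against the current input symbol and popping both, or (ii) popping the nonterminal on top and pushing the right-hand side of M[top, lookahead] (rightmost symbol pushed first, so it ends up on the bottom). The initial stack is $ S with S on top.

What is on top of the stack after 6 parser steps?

J

     Stack          Input      Action
  1  $ S            d c g h $  expand S → C J J
  2  $ J J C        d c g h $  expand C → d c g h
  3  $ J J h g c d  d c g h $  match d
  4  $ J J h g c    c g h $    match c
  5  $ J J h g      g h $      match g
  6  $ J J h        h $        match h
Stack after step 6: $ J J (top = J).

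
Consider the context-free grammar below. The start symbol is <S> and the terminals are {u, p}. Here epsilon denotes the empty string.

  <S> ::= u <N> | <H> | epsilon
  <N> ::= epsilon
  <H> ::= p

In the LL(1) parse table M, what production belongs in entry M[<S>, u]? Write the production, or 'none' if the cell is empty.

<S> ::= u <N>

FIRST(<N>): from <N>::=epsilon we get {epsilon}. So FIRST(<N>) = {epsilon}.
FIRST(<H>): from <H>::=p we get {p}. So FIRST(<H>) = {p}.
FIRST(<S>): from <S>::=u <N> we get {u}; from <S>::=<H> we get {p}; from <S>::=epsilon we get {epsilon}. So FIRST(<S>) = {epsilon, p, u}.
FOLLOW(<S>) includes $ since <S> is the start symbol.
FOLLOW(<S>): <S> appears on no right-hand side. Thus FOLLOW(<S>) = {$}.
For <S> ::= u <N>: FIRST(u <N>) = {u}, so it goes in M[<S>, t] for t ∈ {u}.
For <S> ::= <H>: FIRST(<H>) = {p}, so it goes in M[<S>, t] for t ∈ {p}.
For <S> ::= epsilon: FIRST(epsilon) = {epsilon}, so it goes in M[<S>, t] for t ∈ {}; since epsilon ∈ FIRST, also for every t ∈ FOLLOW(<S>) = {$}.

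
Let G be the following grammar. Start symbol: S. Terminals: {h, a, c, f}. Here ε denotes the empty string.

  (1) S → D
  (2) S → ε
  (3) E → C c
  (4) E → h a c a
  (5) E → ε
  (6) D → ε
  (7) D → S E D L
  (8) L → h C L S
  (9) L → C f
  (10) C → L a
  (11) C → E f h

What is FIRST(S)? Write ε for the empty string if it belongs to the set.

FIRST(S): from S→D we get {ε, f, h}; from S→ε we get {ε}. So FIRST(S) = {ε, f, h}.
FIRST(E): from E→C c we get {f, h}; from E→h a c a we get {h}; from E→ε we get {ε}. So FIRST(E) = {ε, f, h}.
FIRST(D): from D→ε we get {ε}; from D→S E D L we get {f, h}. So FIRST(D) = {ε, f, h}.
FIRST(L): from L→h C L S we get {h}; from L→C f we get {f, h}. So FIRST(L) = {f, h}.
FIRST(C): from C→L a we get {f, h}; from C→E f h we get {f, h}. So FIRST(C) = {f, h}.

{ε, f, h}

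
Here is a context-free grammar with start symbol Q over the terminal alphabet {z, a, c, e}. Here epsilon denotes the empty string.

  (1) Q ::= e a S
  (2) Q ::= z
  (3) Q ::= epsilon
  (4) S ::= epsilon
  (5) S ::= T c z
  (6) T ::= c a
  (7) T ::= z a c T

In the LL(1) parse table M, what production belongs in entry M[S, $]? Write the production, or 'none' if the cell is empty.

S ::= epsilon

FIRST(Q): from Q::=e a S we get {e}; from Q::=z we get {z}; from Q::=epsilon we get {epsilon}. So FIRST(Q) = {epsilon, e, z}.
FIRST(T): from T::=c a we get {c}; from T::=z a c T we get {z}. So FIRST(T) = {c, z}.
FIRST(S): from S::=epsilon we get {epsilon}; from S::=T c z we get {c, z}. So FIRST(S) = {epsilon, c, z}.
FOLLOW(Q) includes $ since Q is the start symbol.
FOLLOW(Q): Q appears on no right-hand side. Thus FOLLOW(Q) = {$}.
FOLLOW(S): in Q::=e a S, the suffix after S is empty, so FOLLOW(S) ⊇ FOLLOW(Q) = {$}. Thus FOLLOW(S) = {$}.
For S ::= epsilon: FIRST(epsilon) = {epsilon}, so it goes in M[S, t] for t ∈ {}; since epsilon ∈ FIRST, also for every t ∈ FOLLOW(S) = {$}.
For S ::= T c z: FIRST(T c z) = {c, z}, so it goes in M[S, t] for t ∈ {c, z}.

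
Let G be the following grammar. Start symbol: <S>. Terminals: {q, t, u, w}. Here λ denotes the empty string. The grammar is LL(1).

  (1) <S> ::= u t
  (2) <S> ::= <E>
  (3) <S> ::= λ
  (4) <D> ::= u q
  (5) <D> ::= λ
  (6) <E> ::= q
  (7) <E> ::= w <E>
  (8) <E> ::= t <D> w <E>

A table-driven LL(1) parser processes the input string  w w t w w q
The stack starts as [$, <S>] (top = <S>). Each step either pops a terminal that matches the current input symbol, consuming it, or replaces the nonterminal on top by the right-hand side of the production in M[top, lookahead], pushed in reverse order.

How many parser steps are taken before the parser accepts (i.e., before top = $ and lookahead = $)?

      Stack          Input          Action
   1  $ <S>          w w t w w q $  expand <S> ::= <E>
   2  $ <E>          w w t w w q $  expand <E> ::= w <E>
   3  $ <E> w        w w t w w q $  match w
   4  $ <E>          w t w w q $    expand <E> ::= w <E>
   5  $ <E> w        w t w w q $    match w
   6  $ <E>          t w w q $      expand <E> ::= t <D> w <E>
   7  $ <E> w <D> t  t w w q $      match t
   8  $ <E> w <D>    w w q $        expand <D> ::= λ
   9  $ <E> w        w w q $        match w
  10  $ <E>          w q $          expand <E> ::= w <E>
  11  $ <E> w        w q $          match w
  12  $ <E>          q $            expand <E> ::= q
  13  $ q            q $            match q
Accept reached after 13 steps.

13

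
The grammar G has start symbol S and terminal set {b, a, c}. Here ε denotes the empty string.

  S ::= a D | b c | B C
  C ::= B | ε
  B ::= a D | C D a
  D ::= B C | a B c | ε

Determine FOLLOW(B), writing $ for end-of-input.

{$, a, c}

FIRST(S): from S::=a D we get {a}; from S::=b c we get {b}; from S::=B C we get {a}. So FIRST(S) = {a, b}.
FIRST(C): from C::=B we get {a}; from C::=ε we get {ε}. So FIRST(C) = {ε, a}.
FIRST(B): from B::=a D we get {a}; from B::=C D a we get {a}. So FIRST(B) = {a}.
FIRST(D): from D::=B C we get {a}; from D::=a B c we get {a}; from D::=ε we get {ε}. So FIRST(D) = {ε, a}.
FOLLOW(S) includes $ since S is the start symbol.
FOLLOW(S): S appears on no right-hand side. Thus FOLLOW(S) = {$}.
FOLLOW(C): in S::=B C, the suffix after C is empty, so FOLLOW(C) ⊇ FOLLOW(S) = {$}; in B::=C D a, C is followed by D a with FIRST {a}; in D::=B C, the suffix after C is empty, so FOLLOW(C) ⊇ FOLLOW(D) = {$, a, c}. Thus FOLLOW(C) = {$, a, c}.
FOLLOW(B): in S::=B C, B is followed by C with FIRST {ε, a}; in S::=B C, the suffix after B is nullable, so FOLLOW(B) ⊇ FOLLOW(S) = {$}; in C::=B, the suffix after B is empty, so FOLLOW(B) ⊇ FOLLOW(C) = {$, a, c}; in D::=B C, B is followed by C with FIRST {ε, a}; in D::=B C, the suffix after B is nullable, so FOLLOW(B) ⊇ FOLLOW(D) = {$, a, c}; in D::=a B c, B is followed by c with FIRST {c}. Thus FOLLOW(B) = {$, a, c}.
FOLLOW(D): in S::=a D, the suffix after D is empty, so FOLLOW(D) ⊇ FOLLOW(S) = {$}; in B::=a D, the suffix after D is empty, so FOLLOW(D) ⊇ FOLLOW(B) = {$, a, c}; in B::=C D a, D is followed by a with FIRST {a}. Thus FOLLOW(D) = {$, a, c}.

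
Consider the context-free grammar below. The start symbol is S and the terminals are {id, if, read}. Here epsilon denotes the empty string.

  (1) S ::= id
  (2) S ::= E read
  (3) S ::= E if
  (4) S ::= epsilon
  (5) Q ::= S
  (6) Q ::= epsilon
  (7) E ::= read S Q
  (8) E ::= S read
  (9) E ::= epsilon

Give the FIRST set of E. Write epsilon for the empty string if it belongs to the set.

{epsilon, id, if, read}

FIRST(S): from S::=id we get {id}; from S::=E read we get {id, if, read}; from S::=E if we get {id, if, read}; from S::=epsilon we get {epsilon}. So FIRST(S) = {epsilon, id, if, read}.
FIRST(Q): from Q::=S we get {epsilon, id, if, read}; from Q::=epsilon we get {epsilon}. So FIRST(Q) = {epsilon, id, if, read}.
FIRST(E): from E::=read S Q we get {read}; from E::=S read we get {id, if, read}; from E::=epsilon we get {epsilon}. So FIRST(E) = {epsilon, id, if, read}.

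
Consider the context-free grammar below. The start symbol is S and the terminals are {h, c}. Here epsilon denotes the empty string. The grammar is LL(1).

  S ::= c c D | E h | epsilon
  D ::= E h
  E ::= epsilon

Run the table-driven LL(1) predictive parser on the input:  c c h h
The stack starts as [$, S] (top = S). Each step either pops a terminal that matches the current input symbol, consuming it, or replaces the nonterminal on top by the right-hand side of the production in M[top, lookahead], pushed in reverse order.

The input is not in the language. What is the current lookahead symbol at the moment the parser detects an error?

     Stack    Input      Action
  1  $ S      c c h h $  expand S ::= c c D
  2  $ D c c  c c h h $  match c
  3  $ D c    c h h $    match c
  4  $ D      h h $      expand D ::= E h
  5  $ h E    h h $      expand E ::= epsilon
  6  $ h      h h $      match h
  7  $        h $        error: stack empty but input remains

h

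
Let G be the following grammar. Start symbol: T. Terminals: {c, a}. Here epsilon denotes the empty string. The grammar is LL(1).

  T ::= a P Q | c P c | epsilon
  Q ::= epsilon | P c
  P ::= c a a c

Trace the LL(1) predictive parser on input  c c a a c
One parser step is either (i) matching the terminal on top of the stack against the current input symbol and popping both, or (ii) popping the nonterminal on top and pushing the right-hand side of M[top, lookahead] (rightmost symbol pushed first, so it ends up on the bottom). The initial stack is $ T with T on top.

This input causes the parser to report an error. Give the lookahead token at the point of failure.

$

step 1: stack=$ T  input=c c a a c $  — expand T ::= c P c
step 2: stack=$ c P c  input=c c a a c $  — match c
step 3: stack=$ c P  input=c a a c $  — expand P ::= c a a c
step 4: stack=$ c c a a c  input=c a a c $  — match c
step 5: stack=$ c c a a  input=a a c $  — match a
step 6: stack=$ c c a  input=a c $  — match a
step 7: stack=$ c c  input=c $  — match c
step 8: stack=$ c  input=$  — error: top is terminal c but lookahead is $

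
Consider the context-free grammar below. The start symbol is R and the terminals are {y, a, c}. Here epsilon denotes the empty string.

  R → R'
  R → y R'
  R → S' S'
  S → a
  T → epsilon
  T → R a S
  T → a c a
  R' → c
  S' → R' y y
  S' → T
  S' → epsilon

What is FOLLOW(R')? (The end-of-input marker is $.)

{$, a, y}

FIRST(S) = {a}
FIRST(R') = {c}
FIRST(R) = {epsilon, a, c, y}  (via R', S' S')
FIRST(T) = {epsilon, a, c, y}  (via R a S)
FIRST(S') = {epsilon, a, c, y}  (via R' y y, T)
FOLLOW(R) includes $ since R is the start symbol.
FOLLOW(R): in T→R a S, R is followed by a S with FIRST {a}. Thus FOLLOW(R) = {$, a}.
FOLLOW(R'): in R→R', the suffix after R' is empty, so FOLLOW(R') ⊇ FOLLOW(R) = {$, a}; in R→y R', the suffix after R' is empty, so FOLLOW(R') ⊇ FOLLOW(R) = {$, a}; in S'→R' y y, R' is followed by y y with FIRST {y}. Thus FOLLOW(R') = {$, a, y}.
FOLLOW(S'): in R→S' S' (occurrence 1), S' is followed by S' with FIRST {epsilon, a, c, y}; in R→S' S' (occurrence 1), the suffix after S' is nullable, so FOLLOW(S') ⊇ FOLLOW(R) = {$, a}; in R→S' S' (occurrence 2), the suffix after S' is empty, so FOLLOW(S') ⊇ FOLLOW(R) = {$, a}. Thus FOLLOW(S') = {$, a, c, y}.
FOLLOW(T): in S'→T, the suffix after T is empty, so FOLLOW(T) ⊇ FOLLOW(S') = {$, a, c, y}. Thus FOLLOW(T) = {$, a, c, y}.
FOLLOW(S): in T→R a S, the suffix after S is empty, so FOLLOW(S) ⊇ FOLLOW(T) = {$, a, c, y}. Thus FOLLOW(S) = {$, a, c, y}.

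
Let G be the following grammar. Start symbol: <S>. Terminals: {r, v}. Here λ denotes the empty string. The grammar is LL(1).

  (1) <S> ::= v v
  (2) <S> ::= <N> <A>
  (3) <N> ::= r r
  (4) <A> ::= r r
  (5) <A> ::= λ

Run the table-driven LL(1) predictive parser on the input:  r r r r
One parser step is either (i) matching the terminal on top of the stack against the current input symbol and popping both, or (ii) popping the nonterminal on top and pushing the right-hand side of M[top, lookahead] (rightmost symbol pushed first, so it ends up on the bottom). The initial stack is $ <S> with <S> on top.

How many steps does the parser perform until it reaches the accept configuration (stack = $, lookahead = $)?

     Stack      Input      Action
  1  $ <S>      r r r r $  expand <S> ::= <N> <A>
  2  $ <A> <N>  r r r r $  expand <N> ::= r r
  3  $ <A> r r  r r r r $  match r
  4  $ <A> r    r r r $    match r
  5  $ <A>      r r $      expand <A> ::= r r
  6  $ r r      r r $      match r
  7  $ r        r $        match r
Accept reached after 7 steps.

7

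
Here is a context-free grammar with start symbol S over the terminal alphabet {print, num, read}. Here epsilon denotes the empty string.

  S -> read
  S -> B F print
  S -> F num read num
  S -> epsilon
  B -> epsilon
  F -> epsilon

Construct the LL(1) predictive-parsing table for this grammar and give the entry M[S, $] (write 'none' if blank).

S -> epsilon

FIRST(B): from B->epsilon we get {epsilon}. So FIRST(B) = {epsilon}.
FIRST(F): from F->epsilon we get {epsilon}. So FIRST(F) = {epsilon}.
FIRST(S): from S->read we get {read}; from S->B F print we get {print}; from S->F num read num we get {num}; from S->epsilon we get {epsilon}. So FIRST(S) = {epsilon, num, print, read}.
FOLLOW(S) includes $ since S is the start symbol.
FOLLOW(S): S appears on no right-hand side. Thus FOLLOW(S) = {$}.
For S -> read: FIRST(read) = {read}, so it goes in M[S, t] for t ∈ {read}.
For S -> B F print: FIRST(B F print) = {print}, so it goes in M[S, t] for t ∈ {print}.
For S -> F num read num: FIRST(F num read num) = {num}, so it goes in M[S, t] for t ∈ {num}.
For S -> epsilon: FIRST(epsilon) = {epsilon}, so it goes in M[S, t] for t ∈ {}; since epsilon ∈ FIRST, also for every t ∈ FOLLOW(S) = {$}.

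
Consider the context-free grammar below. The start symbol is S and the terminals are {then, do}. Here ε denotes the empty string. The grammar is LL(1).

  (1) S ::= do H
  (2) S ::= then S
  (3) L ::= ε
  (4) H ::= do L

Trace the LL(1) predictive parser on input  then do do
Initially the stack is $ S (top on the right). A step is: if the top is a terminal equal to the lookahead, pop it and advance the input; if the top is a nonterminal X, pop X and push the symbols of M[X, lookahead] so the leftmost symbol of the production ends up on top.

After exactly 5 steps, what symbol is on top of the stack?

do

     Stack     Input         Action
  1  $ S       then do do $  expand S ::= then S
  2  $ S then  then do do $  match then
  3  $ S       do do $       expand S ::= do H
  4  $ H do    do do $       match do
  5  $ H       do $          expand H ::= do L
Stack after step 5: $ L do (top = do).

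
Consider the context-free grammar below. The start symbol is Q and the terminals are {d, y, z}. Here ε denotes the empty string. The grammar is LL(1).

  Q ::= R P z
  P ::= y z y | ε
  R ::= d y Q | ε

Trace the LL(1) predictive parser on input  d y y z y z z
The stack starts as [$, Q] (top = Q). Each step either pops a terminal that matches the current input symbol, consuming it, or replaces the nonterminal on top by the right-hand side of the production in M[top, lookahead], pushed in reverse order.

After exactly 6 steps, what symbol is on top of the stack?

P

step 1: stack=$ Q  input=d y y z y z z $  — expand Q ::= R P z
step 2: stack=$ z P R  input=d y y z y z z $  — expand R ::= d y Q
step 3: stack=$ z P Q y d  input=d y y z y z z $  — match d
step 4: stack=$ z P Q y  input=y y z y z z $  — match y
step 5: stack=$ z P Q  input=y z y z z $  — expand Q ::= R P z
step 6: stack=$ z P z P R  input=y z y z z $  — expand R ::= ε
Stack after step 6: $ z P z P (top = P).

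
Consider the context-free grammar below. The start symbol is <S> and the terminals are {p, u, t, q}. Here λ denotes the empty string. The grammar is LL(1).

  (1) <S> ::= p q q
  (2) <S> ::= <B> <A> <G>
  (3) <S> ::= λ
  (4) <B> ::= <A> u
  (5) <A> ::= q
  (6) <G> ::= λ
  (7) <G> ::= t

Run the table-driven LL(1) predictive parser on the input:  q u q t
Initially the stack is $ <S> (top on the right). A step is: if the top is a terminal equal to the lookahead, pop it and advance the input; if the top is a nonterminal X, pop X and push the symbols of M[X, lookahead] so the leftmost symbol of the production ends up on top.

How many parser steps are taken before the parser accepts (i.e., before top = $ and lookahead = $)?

9

step 1: stack=$ <S>  input=q u q t $  — expand <S> ::= <B> <A> <G>
step 2: stack=$ <G> <A> <B>  input=q u q t $  — expand <B> ::= <A> u
step 3: stack=$ <G> <A> u <A>  input=q u q t $  — expand <A> ::= q
step 4: stack=$ <G> <A> u q  input=q u q t $  — match q
step 5: stack=$ <G> <A> u  input=u q t $  — match u
step 6: stack=$ <G> <A>  input=q t $  — expand <A> ::= q
step 7: stack=$ <G> q  input=q t $  — match q
step 8: stack=$ <G>  input=t $  — expand <G> ::= t
step 9: stack=$ t  input=t $  — match t
Accept reached after 9 steps.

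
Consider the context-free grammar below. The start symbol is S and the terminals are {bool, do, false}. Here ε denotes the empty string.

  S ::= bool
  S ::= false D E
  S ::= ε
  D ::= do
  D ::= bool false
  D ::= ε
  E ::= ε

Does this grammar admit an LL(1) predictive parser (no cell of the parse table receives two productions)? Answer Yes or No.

Yes

FIRST(S) = {ε, bool, false}
FIRST(D) = {ε, bool, do}
FIRST(E) = {ε}
FOLLOW(S) = {$}
FOLLOW(D) = {$}
FOLLOW(E) = {$}
Each cell of M receives at most one production.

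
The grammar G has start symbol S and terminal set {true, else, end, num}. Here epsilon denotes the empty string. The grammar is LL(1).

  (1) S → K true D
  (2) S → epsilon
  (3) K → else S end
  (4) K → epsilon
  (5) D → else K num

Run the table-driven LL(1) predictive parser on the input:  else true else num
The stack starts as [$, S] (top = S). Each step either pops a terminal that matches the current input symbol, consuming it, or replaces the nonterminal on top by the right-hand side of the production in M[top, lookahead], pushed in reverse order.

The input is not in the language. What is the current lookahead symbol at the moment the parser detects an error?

$

step 1: stack=$ S  input=else true else num $  — expand S → K true D
step 2: stack=$ D true K  input=else true else num $  — expand K → else S end
step 3: stack=$ D true end S else  input=else true else num $  — match else
step 4: stack=$ D true end S  input=true else num $  — expand S → K true D
step 5: stack=$ D true end D true K  input=true else num $  — expand K → epsilon
step 6: stack=$ D true end D true  input=true else num $  — match true
step 7: stack=$ D true end D  input=else num $  — expand D → else K num
step 8: stack=$ D true end num K else  input=else num $  — match else
step 9: stack=$ D true end num K  input=num $  — expand K → epsilon
step 10: stack=$ D true end num  input=num $  — match num
step 11: stack=$ D true end  input=$  — error: top is terminal end but lookahead is $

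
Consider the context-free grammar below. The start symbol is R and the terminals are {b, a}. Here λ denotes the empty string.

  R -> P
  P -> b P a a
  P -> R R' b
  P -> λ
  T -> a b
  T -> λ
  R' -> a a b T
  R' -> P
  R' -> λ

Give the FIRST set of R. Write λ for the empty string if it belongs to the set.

{λ, a, b}

FIRST(T) = {λ, a}
FIRST(R) = {λ, a, b}  (via P)
FIRST(P) = {λ, a, b}  (via R R' b)
FIRST(R') = {λ, a, b}  (via P)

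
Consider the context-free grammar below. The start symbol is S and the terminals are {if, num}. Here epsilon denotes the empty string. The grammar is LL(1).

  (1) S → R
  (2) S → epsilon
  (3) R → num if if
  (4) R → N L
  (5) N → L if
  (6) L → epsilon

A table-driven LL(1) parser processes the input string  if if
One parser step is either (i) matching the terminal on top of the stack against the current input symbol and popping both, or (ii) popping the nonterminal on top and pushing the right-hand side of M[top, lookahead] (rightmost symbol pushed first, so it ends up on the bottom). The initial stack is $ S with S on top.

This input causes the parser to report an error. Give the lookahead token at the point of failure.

if

     Stack     Input    Action
  1  $ S       if if $  expand S → R
  2  $ R       if if $  expand R → N L
  3  $ L N     if if $  expand N → L if
  4  $ L if L  if if $  expand L → epsilon
  5  $ L if    if if $  match if
  6  $ L       if $     expand L → epsilon
  7  $         if $     error: stack empty but input remains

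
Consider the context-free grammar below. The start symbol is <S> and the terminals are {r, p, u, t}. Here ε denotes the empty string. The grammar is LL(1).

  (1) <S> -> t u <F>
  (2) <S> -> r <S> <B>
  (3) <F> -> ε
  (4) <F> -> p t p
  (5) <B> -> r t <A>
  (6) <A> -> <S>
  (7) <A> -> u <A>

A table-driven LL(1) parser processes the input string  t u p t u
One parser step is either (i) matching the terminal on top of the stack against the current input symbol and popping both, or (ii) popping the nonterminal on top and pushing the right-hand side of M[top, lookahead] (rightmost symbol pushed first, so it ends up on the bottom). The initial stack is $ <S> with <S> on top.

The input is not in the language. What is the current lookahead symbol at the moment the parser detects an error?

step 1: stack=$ <S>  input=t u p t u $  — expand <S> -> t u <F>
step 2: stack=$ <F> u t  input=t u p t u $  — match t
step 3: stack=$ <F> u  input=u p t u $  — match u
step 4: stack=$ <F>  input=p t u $  — expand <F> -> p t p
step 5: stack=$ p t p  input=p t u $  — match p
step 6: stack=$ p t  input=t u $  — match t
step 7: stack=$ p  input=u $  — error: top is terminal p but lookahead is u

u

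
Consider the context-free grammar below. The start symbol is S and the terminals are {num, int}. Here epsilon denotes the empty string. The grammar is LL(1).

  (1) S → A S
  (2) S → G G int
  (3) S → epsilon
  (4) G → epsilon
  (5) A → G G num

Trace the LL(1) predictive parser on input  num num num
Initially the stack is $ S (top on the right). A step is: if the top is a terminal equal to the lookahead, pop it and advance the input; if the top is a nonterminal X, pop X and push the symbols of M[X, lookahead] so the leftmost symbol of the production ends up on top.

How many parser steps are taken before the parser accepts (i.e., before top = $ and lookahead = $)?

step 1: stack=$ S  input=num num num $  — expand S → A S
step 2: stack=$ S A  input=num num num $  — expand A → G G num
step 3: stack=$ S num G G  input=num num num $  — expand G → epsilon
step 4: stack=$ S num G  input=num num num $  — expand G → epsilon
step 5: stack=$ S num  input=num num num $  — match num
step 6: stack=$ S  input=num num $  — expand S → A S
step 7: stack=$ S A  input=num num $  — expand A → G G num
step 8: stack=$ S num G G  input=num num $  — expand G → epsilon
step 9: stack=$ S num G  input=num num $  — expand G → epsilon
step 10: stack=$ S num  input=num num $  — match num
step 11: stack=$ S  input=num $  — expand S → A S
step 12: stack=$ S A  input=num $  — expand A → G G num
step 13: stack=$ S num G G  input=num $  — expand G → epsilon
step 14: stack=$ S num G  input=num $  — expand G → epsilon
step 15: stack=$ S num  input=num $  — match num
step 16: stack=$ S  input=$  — expand S → epsilon
Accept reached after 16 steps.

16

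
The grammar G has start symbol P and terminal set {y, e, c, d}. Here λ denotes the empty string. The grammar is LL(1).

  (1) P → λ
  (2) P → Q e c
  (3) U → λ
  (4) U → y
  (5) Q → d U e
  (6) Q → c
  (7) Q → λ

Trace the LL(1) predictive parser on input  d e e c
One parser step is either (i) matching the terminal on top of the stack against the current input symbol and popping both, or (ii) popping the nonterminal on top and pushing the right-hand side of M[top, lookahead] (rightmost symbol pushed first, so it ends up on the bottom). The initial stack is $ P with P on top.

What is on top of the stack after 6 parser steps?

     Stack        Input      Action
  1  $ P          d e e c $  expand P → Q e c
  2  $ c e Q      d e e c $  expand Q → d U e
  3  $ c e e U d  d e e c $  match d
  4  $ c e e U    e e c $    expand U → λ
  5  $ c e e      e e c $    match e
  6  $ c e        e c $      match e
Stack after step 6: $ c (top = c).

c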